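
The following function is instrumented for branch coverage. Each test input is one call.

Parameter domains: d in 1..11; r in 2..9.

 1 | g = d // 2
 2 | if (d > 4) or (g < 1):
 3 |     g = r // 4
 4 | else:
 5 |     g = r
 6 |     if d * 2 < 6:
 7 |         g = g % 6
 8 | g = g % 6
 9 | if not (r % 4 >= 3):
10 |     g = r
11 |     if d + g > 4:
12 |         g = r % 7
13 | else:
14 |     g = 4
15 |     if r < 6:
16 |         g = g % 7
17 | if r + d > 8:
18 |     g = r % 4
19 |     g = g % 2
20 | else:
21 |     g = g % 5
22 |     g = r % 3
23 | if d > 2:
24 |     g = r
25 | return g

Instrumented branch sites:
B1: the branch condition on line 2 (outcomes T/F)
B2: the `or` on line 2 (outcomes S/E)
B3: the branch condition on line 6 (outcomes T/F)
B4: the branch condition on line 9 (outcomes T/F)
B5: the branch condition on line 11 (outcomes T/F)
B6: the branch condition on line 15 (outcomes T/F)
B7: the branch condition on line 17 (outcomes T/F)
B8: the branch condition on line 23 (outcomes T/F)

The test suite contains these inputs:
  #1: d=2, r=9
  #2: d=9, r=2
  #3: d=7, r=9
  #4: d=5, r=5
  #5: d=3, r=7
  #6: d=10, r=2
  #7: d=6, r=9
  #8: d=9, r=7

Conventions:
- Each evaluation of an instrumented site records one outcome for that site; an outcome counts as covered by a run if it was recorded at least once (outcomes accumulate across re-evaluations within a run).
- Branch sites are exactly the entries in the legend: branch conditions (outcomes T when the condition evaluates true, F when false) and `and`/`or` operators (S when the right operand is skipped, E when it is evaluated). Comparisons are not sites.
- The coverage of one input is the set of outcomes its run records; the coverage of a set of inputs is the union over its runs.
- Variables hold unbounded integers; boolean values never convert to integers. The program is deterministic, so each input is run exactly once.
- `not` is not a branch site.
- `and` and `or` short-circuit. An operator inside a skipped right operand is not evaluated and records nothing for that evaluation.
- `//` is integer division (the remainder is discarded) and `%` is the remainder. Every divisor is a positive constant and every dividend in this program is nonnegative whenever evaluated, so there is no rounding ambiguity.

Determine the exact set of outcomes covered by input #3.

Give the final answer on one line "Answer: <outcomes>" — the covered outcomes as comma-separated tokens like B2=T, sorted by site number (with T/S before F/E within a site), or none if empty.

Event log for input #3 (d=7, r=9):
  B2->S, B1->T, B4->T, B5->T, B7->T, B8->T
distinct outcomes covered: B1=T, B2=S, B4=T, B5=T, B7=T, B8=T

Answer: B1=T, B2=S, B4=T, B5=T, B7=T, B8=T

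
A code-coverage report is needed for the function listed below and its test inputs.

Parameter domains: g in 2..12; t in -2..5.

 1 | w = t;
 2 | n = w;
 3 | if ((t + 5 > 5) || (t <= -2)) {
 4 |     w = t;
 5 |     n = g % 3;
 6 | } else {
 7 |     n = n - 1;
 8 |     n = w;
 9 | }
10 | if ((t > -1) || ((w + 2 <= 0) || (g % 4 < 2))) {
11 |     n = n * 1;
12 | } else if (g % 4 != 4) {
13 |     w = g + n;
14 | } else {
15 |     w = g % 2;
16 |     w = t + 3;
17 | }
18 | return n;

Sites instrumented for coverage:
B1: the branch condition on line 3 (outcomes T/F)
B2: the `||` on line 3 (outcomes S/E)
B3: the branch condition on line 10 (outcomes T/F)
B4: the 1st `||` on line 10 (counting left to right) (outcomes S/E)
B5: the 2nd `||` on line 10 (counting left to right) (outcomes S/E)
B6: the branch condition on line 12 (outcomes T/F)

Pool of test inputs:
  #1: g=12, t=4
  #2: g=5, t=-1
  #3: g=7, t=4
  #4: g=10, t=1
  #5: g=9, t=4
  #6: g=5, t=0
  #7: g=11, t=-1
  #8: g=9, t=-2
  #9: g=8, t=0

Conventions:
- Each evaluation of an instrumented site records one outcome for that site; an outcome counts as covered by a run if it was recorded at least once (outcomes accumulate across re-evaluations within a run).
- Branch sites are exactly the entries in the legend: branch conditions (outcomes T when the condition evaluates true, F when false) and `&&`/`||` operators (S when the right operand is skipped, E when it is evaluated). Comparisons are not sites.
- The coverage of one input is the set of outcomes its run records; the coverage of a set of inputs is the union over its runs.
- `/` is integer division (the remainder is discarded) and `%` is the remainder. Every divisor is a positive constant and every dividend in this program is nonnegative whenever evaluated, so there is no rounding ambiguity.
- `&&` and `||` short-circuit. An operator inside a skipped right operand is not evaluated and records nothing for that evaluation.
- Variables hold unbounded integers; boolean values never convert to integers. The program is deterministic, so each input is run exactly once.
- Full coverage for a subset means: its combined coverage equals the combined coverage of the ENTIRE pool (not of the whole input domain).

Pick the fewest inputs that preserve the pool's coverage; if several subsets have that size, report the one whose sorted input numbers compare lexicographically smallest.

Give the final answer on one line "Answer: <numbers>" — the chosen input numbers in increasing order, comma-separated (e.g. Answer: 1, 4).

run #1 (g=12, t=4) runs B2->S, B1->T, B4->S, B3->T; records B1=T, B2=S, B3=T, B4=S
run #2 (g=5, t=-1) runs B2->E, B1->F, B4->E, B5->E, B3->T; records B1=F, B2=E, B3=T, B4=E, B5=E
run #3 (g=7, t=4) runs B2->S, B1->T, B4->S, B3->T; records B1=T, B2=S, B3=T, B4=S
run #4 (g=10, t=1) runs B2->S, B1->T, B4->S, B3->T; records B1=T, B2=S, B3=T, B4=S
run #5 (g=9, t=4) runs B2->S, B1->T, B4->S, B3->T; records B1=T, B2=S, B3=T, B4=S
run #6 (g=5, t=0) runs B2->E, B1->F, B4->S, B3->T; records B1=F, B2=E, B3=T, B4=S
run #7 (g=11, t=-1) runs B2->E, B1->F, B4->E, B5->E, B3->F, B6->T; records B1=F, B2=E, B3=F, B4=E, B5=E, B6=T
run #8 (g=9, t=-2) runs B2->E, B1->T, B4->E, B5->S, B3->T; records B1=T, B2=E, B3=T, B4=E, B5=S
run #9 (g=8, t=0) runs B2->E, B1->F, B4->S, B3->T; records B1=F, B2=E, B3=T, B4=S
together the pool reaches 11 outcomes: B1=T, B1=F, B2=S, B2=E, B3=T, B3=F, B4=S, B4=E, B5=S, B5=E, B6=T
every size-1 subset falls short of the 11 outcomes (best: 6/11)
every size-2 subset falls short of the 11 outcomes (best: 10/11)
at size 3, {1, 7, 8} reaches all 11 outcomes; every lexicographically earlier size-3 subset fails

Answer: 1, 7, 8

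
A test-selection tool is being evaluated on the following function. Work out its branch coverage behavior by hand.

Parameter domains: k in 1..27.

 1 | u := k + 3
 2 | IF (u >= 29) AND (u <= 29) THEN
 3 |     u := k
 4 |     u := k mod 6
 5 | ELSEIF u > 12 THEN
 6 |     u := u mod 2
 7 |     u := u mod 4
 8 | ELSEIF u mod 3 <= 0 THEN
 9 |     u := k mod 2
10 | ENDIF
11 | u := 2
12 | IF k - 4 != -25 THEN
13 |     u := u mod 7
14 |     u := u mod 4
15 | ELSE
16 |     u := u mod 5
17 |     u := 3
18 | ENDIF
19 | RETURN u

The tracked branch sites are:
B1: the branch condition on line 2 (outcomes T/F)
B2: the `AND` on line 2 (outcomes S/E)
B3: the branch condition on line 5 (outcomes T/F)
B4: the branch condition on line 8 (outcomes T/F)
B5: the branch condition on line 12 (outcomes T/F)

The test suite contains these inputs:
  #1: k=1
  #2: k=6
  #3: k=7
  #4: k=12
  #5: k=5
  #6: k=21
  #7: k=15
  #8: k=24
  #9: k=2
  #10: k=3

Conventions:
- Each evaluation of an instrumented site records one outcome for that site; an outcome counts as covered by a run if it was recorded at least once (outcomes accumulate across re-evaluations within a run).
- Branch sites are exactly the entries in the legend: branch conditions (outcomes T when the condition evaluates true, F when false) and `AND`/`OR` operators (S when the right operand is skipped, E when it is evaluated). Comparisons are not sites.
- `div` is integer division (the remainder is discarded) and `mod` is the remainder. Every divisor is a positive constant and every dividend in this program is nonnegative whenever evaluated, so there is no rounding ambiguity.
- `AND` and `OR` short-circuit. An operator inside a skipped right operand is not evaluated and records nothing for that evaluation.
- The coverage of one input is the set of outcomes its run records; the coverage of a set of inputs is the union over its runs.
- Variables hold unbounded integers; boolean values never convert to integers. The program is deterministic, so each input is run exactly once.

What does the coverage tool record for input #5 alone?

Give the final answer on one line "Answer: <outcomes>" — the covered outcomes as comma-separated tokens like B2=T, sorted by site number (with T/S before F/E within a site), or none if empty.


Event log for input #5 (k=5):
  B2->S, B1->F, B3->F, B4->F, B5->T
as a set, this run covers: B1=F, B2=S, B3=F, B4=F, B5=T
Answer: B1=F, B2=S, B3=F, B4=F, B5=T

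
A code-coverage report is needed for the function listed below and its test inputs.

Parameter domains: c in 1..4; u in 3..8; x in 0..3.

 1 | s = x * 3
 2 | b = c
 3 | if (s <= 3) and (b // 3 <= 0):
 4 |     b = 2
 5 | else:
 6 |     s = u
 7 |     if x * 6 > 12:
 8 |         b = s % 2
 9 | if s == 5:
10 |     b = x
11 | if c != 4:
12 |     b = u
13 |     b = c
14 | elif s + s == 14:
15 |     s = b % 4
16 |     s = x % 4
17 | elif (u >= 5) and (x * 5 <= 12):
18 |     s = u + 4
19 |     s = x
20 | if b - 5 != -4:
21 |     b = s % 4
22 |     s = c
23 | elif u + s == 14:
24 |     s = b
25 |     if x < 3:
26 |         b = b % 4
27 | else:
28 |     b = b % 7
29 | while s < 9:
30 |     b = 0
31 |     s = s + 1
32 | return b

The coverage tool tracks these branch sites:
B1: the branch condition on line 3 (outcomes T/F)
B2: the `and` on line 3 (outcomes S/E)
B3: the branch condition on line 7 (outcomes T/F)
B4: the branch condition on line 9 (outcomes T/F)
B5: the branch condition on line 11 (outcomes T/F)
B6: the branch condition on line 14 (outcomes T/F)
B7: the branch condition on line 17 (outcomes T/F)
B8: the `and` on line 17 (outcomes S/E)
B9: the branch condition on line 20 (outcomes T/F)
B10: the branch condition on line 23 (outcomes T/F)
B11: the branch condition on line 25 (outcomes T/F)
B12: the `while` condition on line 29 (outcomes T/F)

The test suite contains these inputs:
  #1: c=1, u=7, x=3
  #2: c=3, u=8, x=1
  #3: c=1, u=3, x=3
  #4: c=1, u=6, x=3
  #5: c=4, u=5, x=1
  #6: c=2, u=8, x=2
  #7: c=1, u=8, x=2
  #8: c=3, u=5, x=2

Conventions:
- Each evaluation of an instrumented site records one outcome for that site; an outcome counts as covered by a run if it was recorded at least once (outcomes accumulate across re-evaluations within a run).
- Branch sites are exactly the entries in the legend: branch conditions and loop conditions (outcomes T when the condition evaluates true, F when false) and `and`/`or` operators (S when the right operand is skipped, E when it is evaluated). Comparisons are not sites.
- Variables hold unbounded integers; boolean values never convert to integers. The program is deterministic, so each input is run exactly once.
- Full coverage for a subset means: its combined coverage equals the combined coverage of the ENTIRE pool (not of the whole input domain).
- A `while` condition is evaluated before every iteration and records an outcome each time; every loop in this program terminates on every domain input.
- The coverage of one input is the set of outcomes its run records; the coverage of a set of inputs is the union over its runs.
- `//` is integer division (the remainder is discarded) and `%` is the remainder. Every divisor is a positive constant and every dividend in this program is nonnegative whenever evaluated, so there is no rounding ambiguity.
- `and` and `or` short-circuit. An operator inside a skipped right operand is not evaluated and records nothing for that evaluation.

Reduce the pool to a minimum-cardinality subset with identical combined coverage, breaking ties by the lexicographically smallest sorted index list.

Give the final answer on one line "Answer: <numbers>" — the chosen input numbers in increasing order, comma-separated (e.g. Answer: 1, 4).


run #1 (c=1, u=7, x=3) runs B2->S, B1->F, B3->T, B4->F, B5->T, B9->F, B10->T, B11->F, B12->T, B12->T, B12->T, B12->T, B12->T, B12->T, ...; records B1=F, B2=S, B3=T, B4=F, B5=T, B9=F, B10=T, B11=F, B12=T, B12=F
run #2 (c=3, u=8, x=1) runs B2->E, B1->F, B3->F, B4->F, B5->T, B9->T, B12->T, B12->T, B12->T, B12->T, B12->T, B12->T, B12->F; records B1=F, B2=E, B3=F, B4=F, B5=T, B9=T, B12=T, B12=F
run #3 (c=1, u=3, x=3) runs B2->S, B1->F, B3->T, B4->F, B5->T, B9->F, B10->F, B12->T, B12->T, B12->T, B12->T, B12->T, B12->T, B12->F; records B1=F, B2=S, B3=T, B4=F, B5=T, B9=F, B10=F, B12=T, B12=F
run #4 (c=1, u=6, x=3) runs B2->S, B1->F, B3->T, B4->F, B5->T, B9->F, B10->F, B12->T, B12->T, B12->T, B12->F; records B1=F, B2=S, B3=T, B4=F, B5=T, B9=F, B10=F, B12=T, B12=F
run #5 (c=4, u=5, x=1) runs B2->E, B1->F, B3->F, B4->T, B5->F, B6->F, B8->E, B7->T, B9->F, B10->F, B12->T, B12->T, B12->T, B12->T, ...; records B1=F, B2=E, B3=F, B4=T, B5=F, B6=F, B7=T, B8=E, B9=F, B10=F, B12=T, B12=F
run #6 (c=2, u=8, x=2) runs B2->S, B1->F, B3->F, B4->F, B5->T, B9->T, B12->T, B12->T, B12->T, B12->T, B12->T, B12->T, B12->T, B12->F; records B1=F, B2=S, B3=F, B4=F, B5=T, B9=T, B12=T, B12=F
run #7 (c=1, u=8, x=2) runs B2->S, B1->F, B3->F, B4->F, B5->T, B9->F, B10->F, B12->T, B12->F; records B1=F, B2=S, B3=F, B4=F, B5=T, B9=F, B10=F, B12=T, B12=F
run #8 (c=3, u=5, x=2) runs B2->S, B1->F, B3->F, B4->T, B5->T, B9->T, B12->T, B12->T, B12->T, B12->T, B12->T, B12->T, B12->F; records B1=F, B2=S, B3=F, B4=T, B5=T, B9=T, B12=T, B12=F
the full pool covers 19 outcomes: B1=F, B2=S, B2=E, B3=T, B3=F, B4=T, B4=F, B5=T, B5=F, B6=F, B7=T, B8=E, B9=T, B9=F, B10=T, B10=F, B11=F, B12=T, B12=F
no size-1 subset reaches all 19 outcomes (best union: 12/19)
no size-2 subset reaches all 19 outcomes (best union: 18/19)
the canonical winner is {1, 2, 5}: size 3, full 19-outcome coverage, earliest index list among size-3 covers
Answer: 1, 2, 5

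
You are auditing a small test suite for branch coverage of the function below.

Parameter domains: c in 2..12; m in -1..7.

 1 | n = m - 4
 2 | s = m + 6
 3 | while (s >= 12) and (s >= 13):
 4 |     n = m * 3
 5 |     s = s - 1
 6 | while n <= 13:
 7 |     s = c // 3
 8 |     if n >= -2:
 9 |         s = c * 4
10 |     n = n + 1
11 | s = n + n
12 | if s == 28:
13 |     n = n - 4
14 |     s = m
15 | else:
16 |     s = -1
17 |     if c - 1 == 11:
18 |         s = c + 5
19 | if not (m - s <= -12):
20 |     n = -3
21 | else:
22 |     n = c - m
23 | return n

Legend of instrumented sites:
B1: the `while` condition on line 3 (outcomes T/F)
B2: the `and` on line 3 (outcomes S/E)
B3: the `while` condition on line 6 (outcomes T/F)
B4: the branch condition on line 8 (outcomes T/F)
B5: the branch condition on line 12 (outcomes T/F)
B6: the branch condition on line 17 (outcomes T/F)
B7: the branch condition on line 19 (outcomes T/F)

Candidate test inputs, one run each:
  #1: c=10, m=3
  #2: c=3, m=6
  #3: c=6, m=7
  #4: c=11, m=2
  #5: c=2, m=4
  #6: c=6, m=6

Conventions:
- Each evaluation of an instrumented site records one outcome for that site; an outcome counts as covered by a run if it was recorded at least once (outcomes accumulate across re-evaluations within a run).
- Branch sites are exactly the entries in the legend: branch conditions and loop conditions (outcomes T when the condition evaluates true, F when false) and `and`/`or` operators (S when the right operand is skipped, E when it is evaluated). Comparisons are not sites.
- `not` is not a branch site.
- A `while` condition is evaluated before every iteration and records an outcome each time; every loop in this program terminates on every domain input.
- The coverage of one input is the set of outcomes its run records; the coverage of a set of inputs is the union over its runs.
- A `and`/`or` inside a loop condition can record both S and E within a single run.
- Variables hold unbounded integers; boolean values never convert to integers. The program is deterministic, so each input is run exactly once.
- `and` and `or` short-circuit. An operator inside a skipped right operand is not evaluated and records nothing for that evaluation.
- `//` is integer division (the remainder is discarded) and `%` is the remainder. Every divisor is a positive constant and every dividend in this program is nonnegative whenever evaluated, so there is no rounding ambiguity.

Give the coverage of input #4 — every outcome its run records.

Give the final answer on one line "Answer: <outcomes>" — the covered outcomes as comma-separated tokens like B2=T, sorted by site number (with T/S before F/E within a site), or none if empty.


Event log for input #4 (c=11, m=2):
  B2->S, B1->F, B3->T, B4->T, B3->T, B4->T, B3->T, B4->T, B3->T, B4->T
  B3->T, B4->T, B3->T, B4->T, B3->T, B4->T, B3->T, B4->T, B3->T, B4->T
  B3->T, B4->T, B3->T, B4->T, B3->T, B4->T, B3->T, B4->T, B3->T, B4->T
  B3->T, B4->T, B3->T, B4->T, B3->F, B5->T, B7->T
deduplicating events, the covered set is: B1=F, B2=S, B3=T, B3=F, B4=T, B5=T, B7=T
Answer: B1=F, B2=S, B3=T, B3=F, B4=T, B5=T, B7=T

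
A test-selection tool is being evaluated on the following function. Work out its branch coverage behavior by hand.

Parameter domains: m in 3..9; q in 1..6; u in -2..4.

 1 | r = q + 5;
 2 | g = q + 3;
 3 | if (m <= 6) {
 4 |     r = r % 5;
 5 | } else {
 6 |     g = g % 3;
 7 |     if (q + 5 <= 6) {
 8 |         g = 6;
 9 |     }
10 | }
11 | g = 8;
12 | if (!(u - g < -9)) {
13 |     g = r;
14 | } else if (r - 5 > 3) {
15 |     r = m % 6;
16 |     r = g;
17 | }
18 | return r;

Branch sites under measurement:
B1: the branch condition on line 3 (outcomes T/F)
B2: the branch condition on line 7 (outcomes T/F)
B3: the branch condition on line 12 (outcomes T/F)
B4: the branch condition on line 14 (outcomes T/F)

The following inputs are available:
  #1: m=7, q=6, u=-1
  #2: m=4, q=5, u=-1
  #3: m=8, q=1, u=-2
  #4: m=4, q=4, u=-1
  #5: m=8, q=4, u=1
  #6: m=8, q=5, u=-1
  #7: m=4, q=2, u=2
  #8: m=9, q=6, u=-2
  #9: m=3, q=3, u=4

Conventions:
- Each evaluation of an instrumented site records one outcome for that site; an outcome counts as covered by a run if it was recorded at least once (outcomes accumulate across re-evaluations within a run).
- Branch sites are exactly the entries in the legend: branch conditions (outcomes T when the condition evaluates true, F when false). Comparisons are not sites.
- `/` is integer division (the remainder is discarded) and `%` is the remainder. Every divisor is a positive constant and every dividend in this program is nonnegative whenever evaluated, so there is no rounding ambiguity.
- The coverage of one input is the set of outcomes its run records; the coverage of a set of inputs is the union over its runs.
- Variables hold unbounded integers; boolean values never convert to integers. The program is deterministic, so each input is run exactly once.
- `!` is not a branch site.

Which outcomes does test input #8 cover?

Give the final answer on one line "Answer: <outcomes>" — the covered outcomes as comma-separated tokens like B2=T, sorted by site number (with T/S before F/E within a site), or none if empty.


Event log for input #8 (m=9, q=6, u=-2):
  B1->F, B2->F, B3->F, B4->T
collecting distinct outcomes: B1=F, B2=F, B3=F, B4=T
Answer: B1=F, B2=F, B3=F, B4=T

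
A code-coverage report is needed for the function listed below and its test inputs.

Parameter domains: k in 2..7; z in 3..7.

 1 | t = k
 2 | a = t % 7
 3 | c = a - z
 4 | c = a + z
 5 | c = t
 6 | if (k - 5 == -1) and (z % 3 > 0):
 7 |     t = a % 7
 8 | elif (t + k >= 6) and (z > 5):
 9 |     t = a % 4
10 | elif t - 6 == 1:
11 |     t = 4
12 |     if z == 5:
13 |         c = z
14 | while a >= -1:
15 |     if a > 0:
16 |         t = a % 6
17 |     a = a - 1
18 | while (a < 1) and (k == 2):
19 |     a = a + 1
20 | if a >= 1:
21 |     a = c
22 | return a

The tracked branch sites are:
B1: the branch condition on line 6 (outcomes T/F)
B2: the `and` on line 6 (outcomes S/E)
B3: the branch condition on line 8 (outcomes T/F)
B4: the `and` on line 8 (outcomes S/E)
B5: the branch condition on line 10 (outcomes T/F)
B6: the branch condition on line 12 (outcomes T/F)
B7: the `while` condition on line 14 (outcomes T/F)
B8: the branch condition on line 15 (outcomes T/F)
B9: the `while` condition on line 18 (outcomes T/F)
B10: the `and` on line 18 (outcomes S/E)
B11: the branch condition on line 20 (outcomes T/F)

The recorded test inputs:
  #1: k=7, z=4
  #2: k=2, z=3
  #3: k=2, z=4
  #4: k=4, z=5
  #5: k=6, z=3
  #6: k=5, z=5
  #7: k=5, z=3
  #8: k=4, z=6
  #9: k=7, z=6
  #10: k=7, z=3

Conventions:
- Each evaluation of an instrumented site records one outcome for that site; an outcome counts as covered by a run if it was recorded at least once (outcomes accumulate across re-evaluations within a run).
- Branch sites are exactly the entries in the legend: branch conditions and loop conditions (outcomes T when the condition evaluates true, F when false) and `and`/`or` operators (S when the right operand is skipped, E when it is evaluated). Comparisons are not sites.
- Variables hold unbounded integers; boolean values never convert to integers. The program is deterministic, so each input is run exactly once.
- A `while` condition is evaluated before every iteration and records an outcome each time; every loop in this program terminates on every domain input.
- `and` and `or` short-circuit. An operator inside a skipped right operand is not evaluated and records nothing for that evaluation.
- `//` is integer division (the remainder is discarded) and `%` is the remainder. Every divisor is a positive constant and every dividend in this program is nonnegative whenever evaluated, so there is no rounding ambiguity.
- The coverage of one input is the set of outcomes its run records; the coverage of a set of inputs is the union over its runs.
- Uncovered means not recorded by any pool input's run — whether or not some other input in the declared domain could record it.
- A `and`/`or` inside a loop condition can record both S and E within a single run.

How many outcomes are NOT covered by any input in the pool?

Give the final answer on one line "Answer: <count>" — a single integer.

test 1 (k=7, z=4) hits B1=F, B2=S, B3=F, B4=E, B5=T, B6=F, B7=T, B7=F, B8=F, B9=F, B10=E, B11=F
test 2 (k=2, z=3) hits B1=F, B2=S, B3=F, B4=S, B5=F, B7=T, B7=F, B8=T, B8=F, B9=T, B9=F, B10=S, B10=E, B11=T
test 3 (k=2, z=4) hits B1=F, B2=S, B3=F, B4=S, B5=F, B7=T, B7=F, B8=T, B8=F, B9=T, B9=F, B10=S, B10=E, B11=T
test 4 (k=4, z=5) hits B1=T, B2=E, B7=T, B7=F, B8=T, B8=F, B9=F, B10=E, B11=F
test 5 (k=6, z=3) hits B1=F, B2=S, B3=F, B4=E, B5=F, B7=T, B7=F, B8=T, B8=F, B9=F, B10=E, B11=F
test 6 (k=5, z=5) hits B1=F, B2=S, B3=F, B4=E, B5=F, B7=T, B7=F, B8=T, B8=F, B9=F, B10=E, B11=F
test 7 (k=5, z=3) hits B1=F, B2=S, B3=F, B4=E, B5=F, B7=T, B7=F, B8=T, B8=F, B9=F, B10=E, B11=F
test 8 (k=4, z=6) hits B1=F, B2=E, B3=T, B4=E, B7=T, B7=F, B8=T, B8=F, B9=F, B10=E, B11=F
test 9 (k=7, z=6) hits B1=F, B2=S, B3=T, B4=E, B7=T, B7=F, B8=F, B9=F, B10=E, B11=F
test 10 (k=7, z=3) hits B1=F, B2=S, B3=F, B4=E, B5=T, B6=F, B7=T, B7=F, B8=F, B9=F, B10=E, B11=F
union over the pool: B1=T, B1=F, B2=S, B2=E, B3=T, B3=F, B4=S, B4=E, B5=T, B5=F, B6=F, B7=T, B7=F, B8=T, B8=F, B9=T, B9=F, B10=S, B10=E, B11=T, B11=F
uncovered (1 of 22): B6=T

Answer: 1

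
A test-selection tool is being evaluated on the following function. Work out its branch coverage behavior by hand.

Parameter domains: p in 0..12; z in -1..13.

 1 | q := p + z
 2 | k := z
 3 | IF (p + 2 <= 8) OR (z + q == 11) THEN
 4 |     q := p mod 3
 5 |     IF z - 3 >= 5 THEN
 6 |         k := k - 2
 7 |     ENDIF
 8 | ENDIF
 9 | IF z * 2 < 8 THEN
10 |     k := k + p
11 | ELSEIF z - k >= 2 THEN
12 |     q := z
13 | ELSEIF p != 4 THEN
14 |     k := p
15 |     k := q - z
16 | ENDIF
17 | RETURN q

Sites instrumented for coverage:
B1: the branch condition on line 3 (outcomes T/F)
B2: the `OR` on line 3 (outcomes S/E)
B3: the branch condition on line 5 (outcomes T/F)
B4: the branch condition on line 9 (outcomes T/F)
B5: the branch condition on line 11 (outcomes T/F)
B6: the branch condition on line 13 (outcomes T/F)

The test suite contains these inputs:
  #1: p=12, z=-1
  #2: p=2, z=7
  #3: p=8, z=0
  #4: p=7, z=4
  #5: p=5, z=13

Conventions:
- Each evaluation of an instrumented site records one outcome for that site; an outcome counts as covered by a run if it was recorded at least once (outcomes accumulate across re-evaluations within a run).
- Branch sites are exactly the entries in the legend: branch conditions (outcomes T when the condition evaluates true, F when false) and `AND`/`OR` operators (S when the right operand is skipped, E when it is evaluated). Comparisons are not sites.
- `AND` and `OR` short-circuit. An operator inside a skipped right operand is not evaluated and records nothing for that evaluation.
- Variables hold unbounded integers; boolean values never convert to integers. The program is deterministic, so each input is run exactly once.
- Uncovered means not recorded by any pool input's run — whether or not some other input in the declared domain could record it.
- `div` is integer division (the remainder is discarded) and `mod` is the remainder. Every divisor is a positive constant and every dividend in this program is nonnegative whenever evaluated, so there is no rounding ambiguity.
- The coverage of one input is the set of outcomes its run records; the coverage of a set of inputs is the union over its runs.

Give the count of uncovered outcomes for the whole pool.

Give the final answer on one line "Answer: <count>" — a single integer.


#1 (p=12, z=-1) -> covered: B1=F, B2=E, B4=T
#2 (p=2, z=7) -> covered: B1=T, B2=S, B3=F, B4=F, B5=F, B6=T
#3 (p=8, z=0) -> covered: B1=F, B2=E, B4=T
#4 (p=7, z=4) -> covered: B1=F, B2=E, B4=F, B5=F, B6=T
#5 (p=5, z=13) -> covered: B1=T, B2=S, B3=T, B4=F, B5=T
union over the pool: B1=T, B1=F, B2=S, B2=E, B3=T, B3=F, B4=T, B4=F, B5=T, B5=F, B6=T
uncovered (1 of 12): B6=F
Answer: 1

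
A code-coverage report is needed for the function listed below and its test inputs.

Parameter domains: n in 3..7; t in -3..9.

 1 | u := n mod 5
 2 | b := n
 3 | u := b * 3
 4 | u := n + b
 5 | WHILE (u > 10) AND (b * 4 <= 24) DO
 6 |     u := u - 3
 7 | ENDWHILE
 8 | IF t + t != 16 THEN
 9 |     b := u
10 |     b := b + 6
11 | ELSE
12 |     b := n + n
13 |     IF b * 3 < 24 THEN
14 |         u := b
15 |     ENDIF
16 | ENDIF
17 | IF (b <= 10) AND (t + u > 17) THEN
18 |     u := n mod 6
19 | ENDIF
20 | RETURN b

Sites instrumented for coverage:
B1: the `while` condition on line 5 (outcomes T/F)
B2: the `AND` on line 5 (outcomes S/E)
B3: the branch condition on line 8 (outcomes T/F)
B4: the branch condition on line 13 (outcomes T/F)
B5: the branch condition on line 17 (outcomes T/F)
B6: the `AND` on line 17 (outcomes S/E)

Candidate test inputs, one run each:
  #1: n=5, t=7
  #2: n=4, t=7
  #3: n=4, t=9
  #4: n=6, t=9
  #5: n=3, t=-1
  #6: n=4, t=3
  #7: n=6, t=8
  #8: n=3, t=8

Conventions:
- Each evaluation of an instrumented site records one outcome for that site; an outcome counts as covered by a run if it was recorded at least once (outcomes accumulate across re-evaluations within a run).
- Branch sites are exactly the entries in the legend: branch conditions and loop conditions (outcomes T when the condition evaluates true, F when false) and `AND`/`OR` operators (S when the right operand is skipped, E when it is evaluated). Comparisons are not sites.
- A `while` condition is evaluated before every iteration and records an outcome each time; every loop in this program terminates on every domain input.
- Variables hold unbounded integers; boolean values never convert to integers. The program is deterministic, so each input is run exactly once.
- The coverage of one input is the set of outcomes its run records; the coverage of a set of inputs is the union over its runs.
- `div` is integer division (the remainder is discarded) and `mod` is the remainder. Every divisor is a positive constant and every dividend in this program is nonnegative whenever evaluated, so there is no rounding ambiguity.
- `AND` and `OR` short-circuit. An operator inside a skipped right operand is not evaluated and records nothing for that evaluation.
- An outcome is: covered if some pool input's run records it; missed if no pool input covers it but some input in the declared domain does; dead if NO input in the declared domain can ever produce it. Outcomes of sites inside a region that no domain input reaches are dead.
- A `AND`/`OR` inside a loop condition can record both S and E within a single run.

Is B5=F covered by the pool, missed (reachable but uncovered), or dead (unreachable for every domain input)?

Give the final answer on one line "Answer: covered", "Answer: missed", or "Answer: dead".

B5=F is recorded by pool input(s) 1, 2, 3, 4, 5, 6, 7, 8 -> covered

Answer: covered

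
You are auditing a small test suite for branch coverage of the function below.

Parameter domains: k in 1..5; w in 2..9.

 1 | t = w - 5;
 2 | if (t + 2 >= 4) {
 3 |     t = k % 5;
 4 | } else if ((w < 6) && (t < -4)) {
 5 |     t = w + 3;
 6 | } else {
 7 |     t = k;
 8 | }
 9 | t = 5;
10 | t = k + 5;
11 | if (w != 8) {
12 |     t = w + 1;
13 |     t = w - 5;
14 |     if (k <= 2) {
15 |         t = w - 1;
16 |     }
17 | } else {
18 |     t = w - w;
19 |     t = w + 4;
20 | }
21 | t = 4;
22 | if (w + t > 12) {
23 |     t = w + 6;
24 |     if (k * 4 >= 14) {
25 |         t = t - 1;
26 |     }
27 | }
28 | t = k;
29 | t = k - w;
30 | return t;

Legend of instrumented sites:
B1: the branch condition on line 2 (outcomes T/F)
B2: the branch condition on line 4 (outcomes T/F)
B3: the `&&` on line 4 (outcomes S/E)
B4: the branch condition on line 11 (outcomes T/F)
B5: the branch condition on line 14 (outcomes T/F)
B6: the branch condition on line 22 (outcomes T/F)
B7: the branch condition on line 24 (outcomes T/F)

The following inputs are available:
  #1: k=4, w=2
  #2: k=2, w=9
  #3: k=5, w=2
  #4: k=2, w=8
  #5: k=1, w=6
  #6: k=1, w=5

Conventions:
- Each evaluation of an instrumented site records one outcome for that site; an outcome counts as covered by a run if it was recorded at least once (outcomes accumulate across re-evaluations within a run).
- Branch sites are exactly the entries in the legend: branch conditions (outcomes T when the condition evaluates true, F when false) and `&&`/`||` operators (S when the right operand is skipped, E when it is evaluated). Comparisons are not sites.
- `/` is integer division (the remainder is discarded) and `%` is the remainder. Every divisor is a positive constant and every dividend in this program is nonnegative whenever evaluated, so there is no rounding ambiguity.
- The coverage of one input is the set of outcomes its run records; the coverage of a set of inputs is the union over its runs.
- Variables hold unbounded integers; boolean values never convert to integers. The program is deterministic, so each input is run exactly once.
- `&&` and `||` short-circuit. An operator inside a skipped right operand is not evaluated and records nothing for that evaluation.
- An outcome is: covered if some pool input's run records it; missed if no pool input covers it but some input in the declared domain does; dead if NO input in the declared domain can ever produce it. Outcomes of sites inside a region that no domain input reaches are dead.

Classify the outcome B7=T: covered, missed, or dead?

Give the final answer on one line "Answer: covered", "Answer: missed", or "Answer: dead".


no pool input records B7=T
but domain input (k=4, w=9) does record it -> reachable, so missed
Answer: missed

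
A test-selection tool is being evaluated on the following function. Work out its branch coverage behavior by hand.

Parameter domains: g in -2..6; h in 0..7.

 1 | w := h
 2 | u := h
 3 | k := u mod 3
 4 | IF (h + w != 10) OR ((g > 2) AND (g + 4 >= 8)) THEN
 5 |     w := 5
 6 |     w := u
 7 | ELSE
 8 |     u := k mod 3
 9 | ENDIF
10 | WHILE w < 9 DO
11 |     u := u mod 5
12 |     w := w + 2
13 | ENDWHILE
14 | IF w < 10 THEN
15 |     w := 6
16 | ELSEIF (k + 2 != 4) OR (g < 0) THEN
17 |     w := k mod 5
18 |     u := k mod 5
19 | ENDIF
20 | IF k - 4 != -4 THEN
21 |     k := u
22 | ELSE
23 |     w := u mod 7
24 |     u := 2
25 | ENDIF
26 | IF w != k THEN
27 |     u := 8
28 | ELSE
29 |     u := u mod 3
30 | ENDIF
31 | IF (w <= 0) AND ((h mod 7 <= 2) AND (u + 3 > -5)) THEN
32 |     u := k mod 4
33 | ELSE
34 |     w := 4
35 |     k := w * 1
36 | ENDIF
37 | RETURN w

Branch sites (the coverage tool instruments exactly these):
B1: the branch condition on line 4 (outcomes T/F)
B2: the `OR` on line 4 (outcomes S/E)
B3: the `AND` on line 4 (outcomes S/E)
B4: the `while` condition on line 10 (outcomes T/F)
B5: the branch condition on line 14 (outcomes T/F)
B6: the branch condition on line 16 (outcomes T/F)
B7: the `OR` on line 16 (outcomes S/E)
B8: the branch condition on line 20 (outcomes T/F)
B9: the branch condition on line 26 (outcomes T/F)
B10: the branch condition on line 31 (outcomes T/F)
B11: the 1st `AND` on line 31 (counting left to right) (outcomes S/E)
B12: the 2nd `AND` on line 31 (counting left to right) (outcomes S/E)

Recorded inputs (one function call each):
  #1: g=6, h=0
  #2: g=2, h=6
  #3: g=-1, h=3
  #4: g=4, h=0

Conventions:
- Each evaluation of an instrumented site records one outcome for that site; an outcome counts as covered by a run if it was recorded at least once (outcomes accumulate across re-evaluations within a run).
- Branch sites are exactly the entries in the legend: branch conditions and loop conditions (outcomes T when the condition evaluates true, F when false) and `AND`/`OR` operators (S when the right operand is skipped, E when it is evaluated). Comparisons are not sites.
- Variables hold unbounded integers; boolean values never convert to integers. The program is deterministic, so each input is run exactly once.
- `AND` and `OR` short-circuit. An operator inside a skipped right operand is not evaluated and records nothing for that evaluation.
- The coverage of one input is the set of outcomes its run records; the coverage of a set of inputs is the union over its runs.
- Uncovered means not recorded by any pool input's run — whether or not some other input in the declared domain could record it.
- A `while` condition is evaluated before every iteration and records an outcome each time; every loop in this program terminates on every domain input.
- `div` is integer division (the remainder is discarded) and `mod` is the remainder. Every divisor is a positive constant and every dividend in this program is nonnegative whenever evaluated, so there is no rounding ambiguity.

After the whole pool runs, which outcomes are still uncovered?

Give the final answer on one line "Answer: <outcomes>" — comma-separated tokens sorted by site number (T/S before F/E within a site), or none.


input #1 (g=6, h=0): events B2->S, B1->T, B4->T, B4->T, B4->T, B4->T, B4->T, B4->F, B5->F, B7->S, B6->T, B8->F, B9->F, B11->E, ...; covers B1=T, B2=S, B4=T, B4=F, B5=F, B6=T, B7=S, B8=F, B9=F, B10=T, B11=E, B12=E
input #2 (g=2, h=6): events B2->S, B1->T, B4->T, B4->T, B4->F, B5->F, B7->S, B6->T, B8->F, B9->F, B11->E, B12->S, B10->F; covers B1=T, B2=S, B4=T, B4=F, B5=F, B6=T, B7=S, B8=F, B9=F, B10=F, B11=E, B12=S
input #3 (g=-1, h=3): events B2->S, B1->T, B4->T, B4->T, B4->T, B4->F, B5->T, B8->F, B9->T, B11->S, B10->F; covers B1=T, B2=S, B4=T, B4=F, B5=T, B8=F, B9=T, B10=F, B11=S
input #4 (g=4, h=0): events B2->S, B1->T, B4->T, B4->T, B4->T, B4->T, B4->T, B4->F, B5->F, B7->S, B6->T, B8->F, B9->F, B11->E, ...; covers B1=T, B2=S, B4=T, B4=F, B5=F, B6=T, B7=S, B8=F, B9=F, B10=T, B11=E, B12=E
union over the pool: B1=T, B2=S, B4=T, B4=F, B5=T, B5=F, B6=T, B7=S, B8=F, B9=T, B9=F, B10=T, B10=F, B11=S, B11=E, B12=S, B12=E
uncovered (7 of 24): B1=F, B2=E, B3=S, B3=E, B6=F, B7=E, B8=T
Answer: B1=F, B2=E, B3=S, B3=E, B6=F, B7=E, B8=T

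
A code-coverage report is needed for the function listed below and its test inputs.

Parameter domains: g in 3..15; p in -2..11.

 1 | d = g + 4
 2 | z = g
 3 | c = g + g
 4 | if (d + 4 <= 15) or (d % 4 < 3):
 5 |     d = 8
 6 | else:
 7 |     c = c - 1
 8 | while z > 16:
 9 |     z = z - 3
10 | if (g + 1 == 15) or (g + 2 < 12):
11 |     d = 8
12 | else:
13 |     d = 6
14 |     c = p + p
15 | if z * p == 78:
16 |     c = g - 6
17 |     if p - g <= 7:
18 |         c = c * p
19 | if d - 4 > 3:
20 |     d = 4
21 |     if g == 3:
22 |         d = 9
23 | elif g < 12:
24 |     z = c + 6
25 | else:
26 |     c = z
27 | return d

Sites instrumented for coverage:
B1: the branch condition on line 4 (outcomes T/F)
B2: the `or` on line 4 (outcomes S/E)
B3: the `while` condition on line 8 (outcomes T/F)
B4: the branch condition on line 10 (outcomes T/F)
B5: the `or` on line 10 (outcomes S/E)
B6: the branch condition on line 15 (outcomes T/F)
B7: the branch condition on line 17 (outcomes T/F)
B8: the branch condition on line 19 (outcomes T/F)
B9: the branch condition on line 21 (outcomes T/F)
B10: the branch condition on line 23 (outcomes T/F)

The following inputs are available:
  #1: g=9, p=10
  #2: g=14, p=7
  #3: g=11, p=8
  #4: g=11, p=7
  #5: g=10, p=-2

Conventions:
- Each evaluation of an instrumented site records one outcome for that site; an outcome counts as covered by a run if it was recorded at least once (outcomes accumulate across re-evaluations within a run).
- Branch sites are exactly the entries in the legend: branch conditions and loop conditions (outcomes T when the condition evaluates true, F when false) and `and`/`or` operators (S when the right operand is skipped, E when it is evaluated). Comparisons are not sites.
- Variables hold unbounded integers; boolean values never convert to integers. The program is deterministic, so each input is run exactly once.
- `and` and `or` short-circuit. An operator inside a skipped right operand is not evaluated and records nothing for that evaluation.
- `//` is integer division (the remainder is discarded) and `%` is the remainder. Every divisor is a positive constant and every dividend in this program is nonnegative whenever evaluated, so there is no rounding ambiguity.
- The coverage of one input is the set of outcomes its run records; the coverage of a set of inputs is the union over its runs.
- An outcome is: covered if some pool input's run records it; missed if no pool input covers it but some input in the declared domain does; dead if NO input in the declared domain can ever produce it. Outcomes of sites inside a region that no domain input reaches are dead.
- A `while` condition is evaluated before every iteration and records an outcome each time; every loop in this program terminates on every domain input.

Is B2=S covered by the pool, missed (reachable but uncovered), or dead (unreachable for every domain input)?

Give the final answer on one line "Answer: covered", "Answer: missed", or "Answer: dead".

no pool input records B2=S
but domain input (g=3, p=-2) does record it -> reachable, so missed

Answer: missed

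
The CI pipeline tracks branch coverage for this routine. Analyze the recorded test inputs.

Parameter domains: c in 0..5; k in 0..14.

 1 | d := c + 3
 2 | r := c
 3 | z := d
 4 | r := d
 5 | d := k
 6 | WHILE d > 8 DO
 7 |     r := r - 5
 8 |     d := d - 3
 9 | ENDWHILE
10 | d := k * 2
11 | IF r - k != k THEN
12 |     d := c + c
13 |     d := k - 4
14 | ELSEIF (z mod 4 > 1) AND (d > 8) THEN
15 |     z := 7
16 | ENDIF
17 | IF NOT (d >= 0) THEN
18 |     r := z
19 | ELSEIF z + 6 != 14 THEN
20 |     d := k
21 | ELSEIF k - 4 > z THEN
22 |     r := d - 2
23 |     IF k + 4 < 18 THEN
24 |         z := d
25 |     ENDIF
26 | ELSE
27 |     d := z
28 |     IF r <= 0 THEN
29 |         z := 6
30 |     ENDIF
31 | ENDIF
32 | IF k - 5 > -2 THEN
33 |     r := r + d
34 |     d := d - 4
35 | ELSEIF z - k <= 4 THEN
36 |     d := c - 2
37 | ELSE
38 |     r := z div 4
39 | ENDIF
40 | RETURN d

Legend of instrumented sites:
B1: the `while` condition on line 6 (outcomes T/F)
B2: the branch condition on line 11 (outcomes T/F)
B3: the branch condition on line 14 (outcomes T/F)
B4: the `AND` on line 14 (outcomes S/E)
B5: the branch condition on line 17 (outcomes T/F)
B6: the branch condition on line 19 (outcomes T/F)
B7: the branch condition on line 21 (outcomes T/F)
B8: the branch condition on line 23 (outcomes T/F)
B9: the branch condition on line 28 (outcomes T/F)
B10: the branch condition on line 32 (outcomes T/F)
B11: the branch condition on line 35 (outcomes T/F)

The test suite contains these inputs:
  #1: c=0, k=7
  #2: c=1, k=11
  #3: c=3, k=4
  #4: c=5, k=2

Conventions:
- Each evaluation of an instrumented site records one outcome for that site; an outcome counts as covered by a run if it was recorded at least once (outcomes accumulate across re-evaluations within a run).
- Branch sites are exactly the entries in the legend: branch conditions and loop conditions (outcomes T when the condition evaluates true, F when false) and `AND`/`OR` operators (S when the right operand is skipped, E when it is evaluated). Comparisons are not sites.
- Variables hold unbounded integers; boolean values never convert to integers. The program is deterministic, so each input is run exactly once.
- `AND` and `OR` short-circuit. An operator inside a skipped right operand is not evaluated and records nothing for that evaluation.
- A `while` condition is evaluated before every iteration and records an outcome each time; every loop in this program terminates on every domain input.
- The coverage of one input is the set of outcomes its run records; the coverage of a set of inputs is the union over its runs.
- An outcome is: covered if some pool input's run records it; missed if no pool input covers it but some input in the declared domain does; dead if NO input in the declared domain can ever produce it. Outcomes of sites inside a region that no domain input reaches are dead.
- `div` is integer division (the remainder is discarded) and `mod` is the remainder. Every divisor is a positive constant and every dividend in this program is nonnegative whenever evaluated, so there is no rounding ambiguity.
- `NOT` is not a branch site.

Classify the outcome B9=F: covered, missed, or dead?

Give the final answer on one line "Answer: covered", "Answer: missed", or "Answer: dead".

no pool input records B9=F
but domain input (c=5, k=4) does record it -> reachable, so missed

Answer: missed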